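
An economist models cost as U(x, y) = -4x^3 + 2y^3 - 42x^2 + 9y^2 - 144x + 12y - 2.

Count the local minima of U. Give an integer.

1

U separates as a function of x plus a function of y, so ∇U=0 decouples.
∂U/∂x = -12(x + 3)(x + 4) = 0 at x ∈ {-4, -3}; ∂U/∂y = 6(y + 1)(y + 2) = 0 at y ∈ {-2, -1}.
The Hessian is diagonal: diag(U_xx, U_yy). Second derivatives: U_xx(-4)=12, U_xx(-3)=-12; U_yy(-2)=-6, U_yy(-1)=6.
Local minima occur where both diagonal entries positive: (-4, -1). Count: 1.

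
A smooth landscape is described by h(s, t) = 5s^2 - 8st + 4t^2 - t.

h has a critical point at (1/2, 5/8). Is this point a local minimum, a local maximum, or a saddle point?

The Hessian of h is constant: H = [[10, -8], [-8, 8]].
det(H) = 10·8 − (-8)² = 16.
det(H) > 0 and tr(H) = 18 > 0, so H is positive definite and the point is a local minimum.

local minimum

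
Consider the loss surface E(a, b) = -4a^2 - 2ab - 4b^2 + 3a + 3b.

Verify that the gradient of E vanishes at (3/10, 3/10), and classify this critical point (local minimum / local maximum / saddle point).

∇E = (-8a - 2b + 3, -2a - 8b + 3); substituting (3/10, 3/10) gives ∇E = (0, 0), so (3/10, 3/10) is indeed a critical point.
The Hessian of E is constant: H = [[-8, -2], [-2, -8]].
det(H) = (-8)·(-8) − (-2)² = 60.
det(H) > 0 and tr(H) = -16 < 0, so H is negative definite and the point is a local maximum.

local maximum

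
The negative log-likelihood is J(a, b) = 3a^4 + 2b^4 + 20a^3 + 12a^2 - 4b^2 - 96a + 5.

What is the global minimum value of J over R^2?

J(a,b) separates as P(a) + Q(b) + 5, so its minimum is min P + min Q + 5.
P'(a) = 12(a - 1)(a + 2)(a + 4) vanishes at a ∈ {-4, -2, 1}; Q'(b) = 8b(b - 1)(b + 1) vanishes at b ∈ {-1, 0, 1}.
Local minima of P (where P''>0): P(-4)=64, P(1)=-61. Local minima of Q: Q(-1)=-2, Q(1)=-2.
So the global minimum of J is P(1) + Q(-1) + 5 = -61 − 2 + 5 = -58, attained at (1, -1).

-58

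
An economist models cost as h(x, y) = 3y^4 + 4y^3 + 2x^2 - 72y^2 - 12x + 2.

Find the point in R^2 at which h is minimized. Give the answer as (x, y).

h(x,y) separates as P(x) + Q(y) + 2, so its minimum is min P + min Q + 2.
P'(x) = 4x - 12 vanishes at x ∈ {3}; Q'(y) = 12y(y - 3)(y + 4) vanishes at y ∈ {-4, 0, 3}.
Local minima of P (where P''>0): P(3)=-18. Local minima of Q: Q(-4)=-640, Q(3)=-297.
So the global minimum of h is P(3) + Q(-4) + 2 = -18 − 640 + 2 = -656, attained at (3, -4).

(3, -4)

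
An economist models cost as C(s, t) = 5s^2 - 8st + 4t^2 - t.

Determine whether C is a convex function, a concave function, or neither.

convex

C is quadratic, so its Hessian is the constant matrix H = [[10, -8], [-8, 8]].
det(H) = 16, tr(H) = 18.
det(H) > 0 and tr(H) > 0, so H is positive definite everywhere: convex.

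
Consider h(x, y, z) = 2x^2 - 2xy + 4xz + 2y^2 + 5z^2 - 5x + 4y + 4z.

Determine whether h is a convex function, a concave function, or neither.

convex

h is quadratic, so its Hessian is the constant matrix H = [[4, -2, 4], [-2, 4, 0], [4, 0, 10]].
Leading principal minors: 4, 12, 56.
All positive ⇒ H ≻ 0 ⇒ convex.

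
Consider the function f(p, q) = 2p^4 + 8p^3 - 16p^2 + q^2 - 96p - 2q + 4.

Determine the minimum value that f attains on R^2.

f(p,q) separates as A(p) + B(q) + 4, so its minimum is min A + min B + 4.
A'(p) = 8(p - 2)(p + 2)(p + 3) vanishes at p ∈ {-3, -2, 2}; B'(q) = 2q - 2 vanishes at q ∈ {1}.
Local minima of A (where A''>0): A(-3)=90, A(2)=-160. Local minima of B: B(1)=-1.
So the global minimum of f is A(2) + B(1) + 4 = -160 − 1 + 4 = -157, attained at (2, 1).

-157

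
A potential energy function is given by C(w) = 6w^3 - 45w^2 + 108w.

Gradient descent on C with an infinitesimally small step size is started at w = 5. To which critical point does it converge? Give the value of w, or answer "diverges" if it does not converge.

C'(w) = 18(w - 3)(w - 2), so C'(5) = 108.
Gradient descent moves in the -C' direction, i.e. w is decreasing.
The nearest critical point in that direction is w = 3, where C'' = 18 > 0 (a local minimum). The iterate converges there.

3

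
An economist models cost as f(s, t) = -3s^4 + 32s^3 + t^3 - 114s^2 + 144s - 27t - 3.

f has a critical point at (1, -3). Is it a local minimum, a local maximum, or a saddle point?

local maximum

The mixed partial ∂²f/∂s∂t is 0, so the Hessian at any point is diag(f_ss, f_tt) = diag(12(-3s^2 + 16s - 19), 6t).
At (1, -3): H = diag(-72, -18).
Both eigenvalues are negative, so H is negative definite: a local maximum.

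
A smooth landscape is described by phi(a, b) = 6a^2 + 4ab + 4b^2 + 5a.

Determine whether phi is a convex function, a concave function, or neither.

phi is quadratic, so its Hessian is the constant matrix H = [[12, 4], [4, 8]].
det(H) = 80, tr(H) = 20.
det(H) > 0 and tr(H) > 0, so H is positive definite everywhere: convex.

convex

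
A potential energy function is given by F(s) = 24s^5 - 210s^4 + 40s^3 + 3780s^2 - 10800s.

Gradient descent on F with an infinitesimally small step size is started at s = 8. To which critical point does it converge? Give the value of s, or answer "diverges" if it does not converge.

5

F'(s) = 120(s - 5)(s - 3)(s - 2)(s + 3), so F'(8) = 118800.
Gradient descent moves in the -F' direction, i.e. s is decreasing.
The nearest critical point in that direction is s = 5, where F'' = 5760 > 0 (a local minimum). The iterate converges there.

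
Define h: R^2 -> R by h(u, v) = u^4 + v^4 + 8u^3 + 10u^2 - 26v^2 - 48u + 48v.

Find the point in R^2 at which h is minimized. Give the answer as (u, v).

h(u,v) separates as P(u) + Q(v), so its minimum is min P + min Q.
P'(u) = 4(u - 1)(u + 3)(u + 4) vanishes at u ∈ {-4, -3, 1}; Q'(v) = 4(v - 3)(v - 1)(v + 4) vanishes at v ∈ {-4, 1, 3}.
Local minima of P (where P''>0): P(-4)=96, P(1)=-29. Local minima of Q: Q(-4)=-352, Q(3)=-9.
So the global minimum of h is P(1) + Q(-4) = -29 − 352 = -381, attained at (1, -4).

(1, -4)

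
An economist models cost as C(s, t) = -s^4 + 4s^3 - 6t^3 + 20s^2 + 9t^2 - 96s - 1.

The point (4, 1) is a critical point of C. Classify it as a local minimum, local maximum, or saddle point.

local maximum

The mixed partial ∂²C/∂s∂t is 0, so the Hessian at any point is diag(C_ss, C_tt) = diag(4(-3s^2 + 6s + 10), 18(-2t + 1)).
At (4, 1): H = diag(-56, -18).
Both eigenvalues are negative, so H is negative definite: a local maximum.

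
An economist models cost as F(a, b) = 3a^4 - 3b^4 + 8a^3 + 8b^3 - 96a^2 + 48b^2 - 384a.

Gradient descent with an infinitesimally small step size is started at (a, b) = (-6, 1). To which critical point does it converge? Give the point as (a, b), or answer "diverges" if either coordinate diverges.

(-4, 0)

F is separable, so gradient descent decouples: a follows -∂F/∂a, b follows -∂F/∂b.
∂F/∂a = 12(a - 4)(a + 2)(a + 4); at a=-6 this is -960, so a increases.
∂F/∂b = -12b(b - 4)(b + 2); at b=1 this is 108, so b decreases.
a converges to its nearest critical value -4 (a local min of the a-part); b converges to 0. The iterate converges to (-4, 0).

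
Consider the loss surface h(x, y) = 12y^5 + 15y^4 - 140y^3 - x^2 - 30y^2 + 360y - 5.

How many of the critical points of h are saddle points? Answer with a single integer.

2

h separates as a function of x plus a function of y, so ∇h=0 decouples.
∂h/∂x = -2x = 0 at x ∈ {0}; ∂h/∂y = 60(y - 2)(y - 1)(y + 1)(y + 3) = 0 at y ∈ {-3, -1, 1, 2}.
The Hessian is diagonal: diag(h_xx, h_yy). Second derivatives: h_xx(0)=-2; h_yy(-3)=-2400, h_yy(-1)=720, h_yy(1)=-480, h_yy(2)=900.
Saddle points occur where the two diagonal entries have opposite signs: (0, -1), (0, 2). Count: 2.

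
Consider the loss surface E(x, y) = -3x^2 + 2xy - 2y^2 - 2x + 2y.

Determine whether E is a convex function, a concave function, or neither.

concave

E is quadratic, so its Hessian is the constant matrix H = [[-6, 2], [2, -4]].
det(H) = 20, tr(H) = -10.
det(H) > 0 and tr(H) < 0, so H is negative definite everywhere: concave.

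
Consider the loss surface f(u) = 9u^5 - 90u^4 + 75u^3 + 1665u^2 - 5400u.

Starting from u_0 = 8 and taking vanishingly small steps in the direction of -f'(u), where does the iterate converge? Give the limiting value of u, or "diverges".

5

f'(u) = 45(u - 5)(u - 4)(u - 2)(u + 3), so f'(8) = 35640.
Gradient descent moves in the -f' direction, i.e. u is decreasing.
The nearest critical point in that direction is u = 5, where f'' = 1080 > 0 (a local minimum). The iterate converges there.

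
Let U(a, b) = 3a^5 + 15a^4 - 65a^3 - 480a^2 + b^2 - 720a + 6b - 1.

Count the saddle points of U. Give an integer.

U separates as a function of a plus a function of b, so ∇U=0 decouples.
∂U/∂a = 15(a - 4)(a + 1)(a + 3)(a + 4) = 0 at a ∈ {-4, -3, -1, 4}; ∂U/∂b = 2(b + 3) = 0 at b ∈ {-3}.
The Hessian is diagonal: diag(U_aa, U_bb). Second derivatives: U_aa(-4)=-360, U_aa(-3)=210, U_aa(-1)=-450, U_aa(4)=4200; U_bb(-3)=2.
Saddle points occur where the two diagonal entries have opposite signs: (-4, -3), (-1, -3). Count: 2.

2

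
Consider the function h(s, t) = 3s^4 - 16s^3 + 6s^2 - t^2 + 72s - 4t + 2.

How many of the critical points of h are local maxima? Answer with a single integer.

h separates as a function of s plus a function of t, so ∇h=0 decouples.
∂h/∂s = 12(s - 3)(s - 2)(s + 1) = 0 at s ∈ {-1, 2, 3}; ∂h/∂t = -2(t + 2) = 0 at t ∈ {-2}.
The Hessian is diagonal: diag(h_ss, h_tt). Second derivatives: h_ss(-1)=144, h_ss(2)=-36, h_ss(3)=48; h_tt(-2)=-2.
Local maxima occur where both diagonal entries negative: (2, -2). Count: 1.

1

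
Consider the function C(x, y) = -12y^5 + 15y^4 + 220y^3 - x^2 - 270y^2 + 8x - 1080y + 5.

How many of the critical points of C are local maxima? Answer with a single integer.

C separates as a function of x plus a function of y, so ∇C=0 decouples.
∂C/∂x = -2(x - 4) = 0 at x ∈ {4}; ∂C/∂y = -60(y - 3)(y - 2)(y + 1)(y + 3) = 0 at y ∈ {-3, -1, 2, 3}.
The Hessian is diagonal: diag(C_xx, C_yy). Second derivatives: C_xx(4)=-2; C_yy(-3)=3600, C_yy(-1)=-1440, C_yy(2)=900, C_yy(3)=-1440.
Local maxima occur where both diagonal entries negative: (4, -1), (4, 3). Count: 2.

2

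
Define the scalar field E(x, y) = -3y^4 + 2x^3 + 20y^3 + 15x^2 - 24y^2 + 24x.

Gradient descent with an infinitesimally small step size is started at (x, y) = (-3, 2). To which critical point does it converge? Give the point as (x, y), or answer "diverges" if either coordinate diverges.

(-1, 1)

E is separable, so gradient descent decouples: x follows -∂E/∂x, y follows -∂E/∂y.
∂E/∂x = 6(x + 1)(x + 4); at x=-3 this is -12, so x increases.
∂E/∂y = -12y(y - 4)(y - 1); at y=2 this is 48, so y decreases.
x converges to its nearest critical value -1 (a local min of the x-part); y converges to 1. The iterate converges to (-1, 1).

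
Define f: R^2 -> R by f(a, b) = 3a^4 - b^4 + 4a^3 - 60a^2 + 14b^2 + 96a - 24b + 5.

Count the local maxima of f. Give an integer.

2

f separates as a function of a plus a function of b, so ∇f=0 decouples.
∂f/∂a = 12(a - 2)(a - 1)(a + 4) = 0 at a ∈ {-4, 1, 2}; ∂f/∂b = -4(b - 2)(b - 1)(b + 3) = 0 at b ∈ {-3, 1, 2}.
The Hessian is diagonal: diag(f_aa, f_bb). Second derivatives: f_aa(-4)=360, f_aa(1)=-60, f_aa(2)=72; f_bb(-3)=-80, f_bb(1)=16, f_bb(2)=-20.
Local maxima occur where both diagonal entries negative: (1, -3), (1, 2). Count: 2.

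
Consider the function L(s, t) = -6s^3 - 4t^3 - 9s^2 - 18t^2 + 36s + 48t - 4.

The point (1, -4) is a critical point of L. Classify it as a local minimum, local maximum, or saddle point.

The mixed partial ∂²L/∂s∂t is 0, so the Hessian at any point is diag(L_ss, L_tt) = diag(-18(2s + 1), -12(2t + 3)).
At (1, -4): H = diag(-54, 60).
The eigenvalues have opposite signs, so H is indefinite: a saddle point.

saddle point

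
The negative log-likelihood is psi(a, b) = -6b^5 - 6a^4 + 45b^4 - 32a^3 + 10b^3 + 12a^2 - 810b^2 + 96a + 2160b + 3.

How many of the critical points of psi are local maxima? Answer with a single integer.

psi separates as a function of a plus a function of b, so ∇psi=0 decouples.
∂psi/∂a = -24(a - 1)(a + 1)(a + 4) = 0 at a ∈ {-4, -1, 1}; ∂psi/∂b = -30(b - 4)(b - 3)(b - 2)(b + 3) = 0 at b ∈ {-3, 2, 3, 4}.
The Hessian is diagonal: diag(psi_aa, psi_bb). Second derivatives: psi_aa(-4)=-360, psi_aa(-1)=144, psi_aa(1)=-240; psi_bb(-3)=6300, psi_bb(2)=-300, psi_bb(3)=180, psi_bb(4)=-420.
Local maxima occur where both diagonal entries negative: (-4, 2), (-4, 4), (1, 2), (1, 4). Count: 4.

4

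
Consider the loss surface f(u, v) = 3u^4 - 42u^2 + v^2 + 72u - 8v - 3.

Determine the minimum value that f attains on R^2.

-370

f(u,v) separates as P(u) + Q(v) − 3, so its minimum is min P + min Q − 3.
P'(u) = 12(u - 2)(u - 1)(u + 3) vanishes at u ∈ {-3, 1, 2}; Q'(v) = 2v - 8 vanishes at v ∈ {4}.
Local minima of P (where P''>0): P(-3)=-351, P(2)=24. Local minima of Q: Q(4)=-16.
So the global minimum of f is P(-3) + Q(4) − 3 = -351 − 16 − 3 = -370, attained at (-3, 4).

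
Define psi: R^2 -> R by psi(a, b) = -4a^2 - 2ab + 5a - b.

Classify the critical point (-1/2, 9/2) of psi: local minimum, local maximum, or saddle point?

saddle point

The Hessian of psi is constant: H = [[-8, -2], [-2, 0]].
det(H) = (-8)·0 − (-2)² = -4.
Since det(H) < 0, H is indefinite and the critical point is a saddle point.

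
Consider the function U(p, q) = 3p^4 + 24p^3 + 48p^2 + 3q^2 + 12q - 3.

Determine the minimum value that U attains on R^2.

U(p,q) separates as A(p) + B(q) − 3, so its minimum is min A + min B − 3.
A'(p) = 12p(p + 2)(p + 4) vanishes at p ∈ {-4, -2, 0}; B'(q) = 6q + 12 vanishes at q ∈ {-2}.
Local minima of A (where A''>0): A(-4)=0, A(0)=0. Local minima of B: B(-2)=-12.
So the global minimum of U is A(-4) + B(-2) − 3 = 0 − 12 − 3 = -15, attained at (-4, -2).

-15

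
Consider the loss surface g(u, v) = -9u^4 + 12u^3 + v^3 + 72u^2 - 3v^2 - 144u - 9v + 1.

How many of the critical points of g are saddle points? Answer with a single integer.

3

g separates as a function of u plus a function of v, so ∇g=0 decouples.
∂g/∂u = -36(u - 2)(u - 1)(u + 2) = 0 at u ∈ {-2, 1, 2}; ∂g/∂v = 3(v - 3)(v + 1) = 0 at v ∈ {-1, 3}.
The Hessian is diagonal: diag(g_uu, g_vv). Second derivatives: g_uu(-2)=-432, g_uu(1)=108, g_uu(2)=-144; g_vv(-1)=-12, g_vv(3)=12.
Saddle points occur where the two diagonal entries have opposite signs: (-2, 3), (1, -1), (2, 3). Count: 3.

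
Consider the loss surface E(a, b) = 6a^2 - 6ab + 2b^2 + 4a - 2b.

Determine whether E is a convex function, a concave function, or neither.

convex

E is quadratic, so its Hessian is the constant matrix H = [[12, -6], [-6, 4]].
det(H) = 12, tr(H) = 16.
det(H) > 0 and tr(H) > 0, so H is positive definite everywhere: convex.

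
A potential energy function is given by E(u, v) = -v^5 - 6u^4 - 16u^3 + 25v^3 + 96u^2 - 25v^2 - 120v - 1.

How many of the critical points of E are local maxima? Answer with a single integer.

E separates as a function of u plus a function of v, so ∇E=0 decouples.
∂E/∂u = -24u(u - 2)(u + 4) = 0 at u ∈ {-4, 0, 2}; ∂E/∂v = -5(v - 3)(v - 2)(v + 1)(v + 4) = 0 at v ∈ {-4, -1, 2, 3}.
The Hessian is diagonal: diag(E_uu, E_vv). Second derivatives: E_uu(-4)=-576, E_uu(0)=192, E_uu(2)=-288; E_vv(-4)=630, E_vv(-1)=-180, E_vv(2)=90, E_vv(3)=-140.
Local maxima occur where both diagonal entries negative: (-4, -1), (-4, 3), (2, -1), (2, 3). Count: 4.

4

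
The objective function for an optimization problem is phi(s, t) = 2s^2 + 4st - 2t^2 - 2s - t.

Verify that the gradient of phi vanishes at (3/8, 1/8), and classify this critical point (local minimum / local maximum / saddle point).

saddle point

∇phi = (4s + 4t - 2, 4s - 4t - 1); substituting (3/8, 1/8) gives ∇phi = (0, 0), so (3/8, 1/8) is indeed a critical point.
The Hessian of phi is constant: H = [[4, 4], [4, -4]].
det(H) = 4·(-4) − 4² = -32.
Since det(H) < 0, H is indefinite and the critical point is a saddle point.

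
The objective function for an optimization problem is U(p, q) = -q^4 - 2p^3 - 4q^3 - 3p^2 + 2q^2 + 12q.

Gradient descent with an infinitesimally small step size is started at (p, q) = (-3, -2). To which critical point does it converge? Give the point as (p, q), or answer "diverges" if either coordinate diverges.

(-1, -1)

U is separable, so gradient descent decouples: p follows -∂U/∂p, q follows -∂U/∂q.
∂U/∂p = -6p(p + 1); at p=-3 this is -36, so p increases.
∂U/∂q = -4(q - 1)(q + 1)(q + 3); at q=-2 this is -12, so q increases.
p converges to its nearest critical value -1 (a local min of the p-part); q converges to -1. The iterate converges to (-1, -1).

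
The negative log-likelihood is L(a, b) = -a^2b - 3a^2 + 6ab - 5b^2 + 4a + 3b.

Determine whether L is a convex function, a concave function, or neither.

The term -a^2b is cubic, so the Hessian is not constant.
∂²L/∂a² = -2b - 6, which takes both signs as b varies (negative for sufficiently large b). A diagonal entry of the Hessian changing sign means the Hessian is neither positive- nor negative-semidefinite on all of R^2.

neither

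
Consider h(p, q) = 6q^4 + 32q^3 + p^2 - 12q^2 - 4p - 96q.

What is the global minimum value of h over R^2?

h(p,q) separates as A(p) + B(q), so its minimum is min A + min B.
A'(p) = 2p - 4 vanishes at p ∈ {2}; B'(q) = 24(q - 1)(q + 1)(q + 4) vanishes at q ∈ {-4, -1, 1}.
Local minima of A (where A''>0): A(2)=-4. Local minima of B: B(-4)=-320, B(1)=-70.
So the global minimum of h is A(2) + B(-4) = -4 − 320 = -324, attained at (2, -4).

-324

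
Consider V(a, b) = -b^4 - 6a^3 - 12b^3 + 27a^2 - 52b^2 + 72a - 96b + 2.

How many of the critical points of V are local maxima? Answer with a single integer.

V separates as a function of a plus a function of b, so ∇V=0 decouples.
∂V/∂a = -18(a - 4)(a + 1) = 0 at a ∈ {-1, 4}; ∂V/∂b = -4(b + 2)(b + 3)(b + 4) = 0 at b ∈ {-4, -3, -2}.
The Hessian is diagonal: diag(V_aa, V_bb). Second derivatives: V_aa(-1)=90, V_aa(4)=-90; V_bb(-4)=-8, V_bb(-3)=4, V_bb(-2)=-8.
Local maxima occur where both diagonal entries negative: (4, -4), (4, -2). Count: 2.

2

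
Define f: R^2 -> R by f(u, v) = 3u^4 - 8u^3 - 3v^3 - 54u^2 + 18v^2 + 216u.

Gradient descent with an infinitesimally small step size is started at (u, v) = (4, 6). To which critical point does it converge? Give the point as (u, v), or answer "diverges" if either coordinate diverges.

f is separable, so gradient descent decouples: u follows -∂f/∂u, v follows -∂f/∂v.
∂f/∂u = 12(u - 3)(u - 2)(u + 3); at u=4 this is 168, so u decreases.
∂f/∂v = -9v(v - 4); at v=6 this is -108, so v increases.
The v-coordinate has no critical point in that direction and runs off to infinity.

diverges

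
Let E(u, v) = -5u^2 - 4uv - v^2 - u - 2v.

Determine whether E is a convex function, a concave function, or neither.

E is quadratic, so its Hessian is the constant matrix H = [[-10, -4], [-4, -2]].
det(H) = 4, tr(H) = -12.
det(H) > 0 and tr(H) < 0, so H is negative definite everywhere: concave.

concave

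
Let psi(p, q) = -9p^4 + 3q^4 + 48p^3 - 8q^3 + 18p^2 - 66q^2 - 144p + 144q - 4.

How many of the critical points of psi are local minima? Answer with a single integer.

psi separates as a function of p plus a function of q, so ∇psi=0 decouples.
∂psi/∂p = -36(p - 4)(p - 1)(p + 1) = 0 at p ∈ {-1, 1, 4}; ∂psi/∂q = 12(q - 4)(q - 1)(q + 3) = 0 at q ∈ {-3, 1, 4}.
The Hessian is diagonal: diag(psi_pp, psi_qq). Second derivatives: psi_pp(-1)=-360, psi_pp(1)=216, psi_pp(4)=-540; psi_qq(-3)=336, psi_qq(1)=-144, psi_qq(4)=252.
Local minima occur where both diagonal entries positive: (1, -3), (1, 4). Count: 2.

2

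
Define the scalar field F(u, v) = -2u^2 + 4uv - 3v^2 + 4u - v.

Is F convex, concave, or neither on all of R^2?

F is quadratic, so its Hessian is the constant matrix H = [[-4, 4], [4, -6]].
det(H) = 8, tr(H) = -10.
det(H) > 0 and tr(H) < 0, so H is negative definite everywhere: concave.

concave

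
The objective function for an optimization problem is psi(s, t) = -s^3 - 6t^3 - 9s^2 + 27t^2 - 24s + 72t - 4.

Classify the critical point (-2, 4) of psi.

The mixed partial ∂²psi/∂s∂t is 0, so the Hessian at any point is diag(psi_ss, psi_tt) = diag(-6(s + 3), 18(-2t + 3)).
At (-2, 4): H = diag(-6, -90).
Both eigenvalues are negative, so H is negative definite: a local maximum.

local maximum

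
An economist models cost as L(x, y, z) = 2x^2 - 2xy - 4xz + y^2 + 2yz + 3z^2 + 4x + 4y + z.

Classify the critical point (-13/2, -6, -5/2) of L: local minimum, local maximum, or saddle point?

The Hessian is constant: H = [[4, -2, -4], [-2, 2, 2], [-4, 2, 6]].
Leading principal minors: Δ₁ = 4, Δ₂ = 4, Δ₃ = 8.
All leading minors are positive, so H is positive definite: a local minimum.

local minimum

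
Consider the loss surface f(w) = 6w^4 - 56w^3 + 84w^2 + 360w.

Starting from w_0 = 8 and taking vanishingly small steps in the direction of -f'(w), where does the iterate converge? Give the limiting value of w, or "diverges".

f'(w) = 24(w - 5)(w - 3)(w + 1), so f'(8) = 3240.
Gradient descent moves in the -f' direction, i.e. w is decreasing.
The nearest critical point in that direction is w = 5, where f'' = 288 > 0 (a local minimum). The iterate converges there.

5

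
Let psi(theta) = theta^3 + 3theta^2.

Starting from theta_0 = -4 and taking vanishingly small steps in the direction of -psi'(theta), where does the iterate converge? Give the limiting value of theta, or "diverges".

diverges

psi'(theta) = 3theta(theta + 2), so psi'(-4) = 24.
Gradient descent moves in the -psi' direction, i.e. theta is decreasing.
There is no critical point below theta=-4, and psi' keeps the same sign, so the iterate runs off to −∞.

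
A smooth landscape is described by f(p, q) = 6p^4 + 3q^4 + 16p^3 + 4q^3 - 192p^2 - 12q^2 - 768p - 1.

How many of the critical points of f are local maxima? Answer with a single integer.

f separates as a function of p plus a function of q, so ∇f=0 decouples.
∂f/∂p = 24(p - 4)(p + 2)(p + 4) = 0 at p ∈ {-4, -2, 4}; ∂f/∂q = 12q(q - 1)(q + 2) = 0 at q ∈ {-2, 0, 1}.
The Hessian is diagonal: diag(f_pp, f_qq). Second derivatives: f_pp(-4)=384, f_pp(-2)=-288, f_pp(4)=1152; f_qq(-2)=72, f_qq(0)=-24, f_qq(1)=36.
Local maxima occur where both diagonal entries negative: (-2, 0). Count: 1.

1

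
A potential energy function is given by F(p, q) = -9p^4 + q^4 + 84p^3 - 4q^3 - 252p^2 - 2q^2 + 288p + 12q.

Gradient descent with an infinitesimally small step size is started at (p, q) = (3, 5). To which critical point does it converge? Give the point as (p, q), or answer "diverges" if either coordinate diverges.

(2, 3)

F is separable, so gradient descent decouples: p follows -∂F/∂p, q follows -∂F/∂q.
∂F/∂p = -36(p - 4)(p - 2)(p - 1); at p=3 this is 72, so p decreases.
∂F/∂q = 4(q - 3)(q - 1)(q + 1); at q=5 this is 192, so q decreases.
p converges to its nearest critical value 2 (a local min of the p-part); q converges to 3. The iterate converges to (2, 3).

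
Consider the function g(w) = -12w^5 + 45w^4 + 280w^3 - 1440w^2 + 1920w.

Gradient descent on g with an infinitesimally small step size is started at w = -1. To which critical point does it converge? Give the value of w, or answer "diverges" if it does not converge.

-4

g'(w) = -60(w - 4)(w - 2)(w - 1)(w + 4), so g'(-1) = 5400.
Gradient descent moves in the -g' direction, i.e. w is decreasing.
The nearest critical point in that direction is w = -4, where g'' = 14400 > 0 (a local minimum). The iterate converges there.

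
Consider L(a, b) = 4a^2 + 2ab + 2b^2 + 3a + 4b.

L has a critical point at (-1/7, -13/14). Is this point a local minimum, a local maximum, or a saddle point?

local minimum

The Hessian of L is constant: H = [[8, 2], [2, 4]].
det(H) = 8·4 − 2² = 28.
det(H) > 0 and tr(H) = 12 > 0, so H is positive definite and the point is a local minimum.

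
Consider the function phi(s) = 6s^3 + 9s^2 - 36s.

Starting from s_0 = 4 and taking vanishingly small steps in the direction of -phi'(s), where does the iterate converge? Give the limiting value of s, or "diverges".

1

phi'(s) = 18(s - 1)(s + 2), so phi'(4) = 324.
Gradient descent moves in the -phi' direction, i.e. s is decreasing.
The nearest critical point in that direction is s = 1, where phi'' = 54 > 0 (a local minimum). The iterate converges there.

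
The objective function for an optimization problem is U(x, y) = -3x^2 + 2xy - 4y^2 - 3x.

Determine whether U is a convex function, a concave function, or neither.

U is quadratic, so its Hessian is the constant matrix H = [[-6, 2], [2, -8]].
det(H) = 44, tr(H) = -14.
det(H) > 0 and tr(H) < 0, so H is negative definite everywhere: concave.

concave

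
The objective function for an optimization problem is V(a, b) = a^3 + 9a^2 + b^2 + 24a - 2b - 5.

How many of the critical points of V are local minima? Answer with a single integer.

1

V separates as a function of a plus a function of b, so ∇V=0 decouples.
∂V/∂a = 3(a + 2)(a + 4) = 0 at a ∈ {-4, -2}; ∂V/∂b = 2(b - 1) = 0 at b ∈ {1}.
The Hessian is diagonal: diag(V_aa, V_bb). Second derivatives: V_aa(-4)=-6, V_aa(-2)=6; V_bb(1)=2.
Local minima occur where both diagonal entries positive: (-2, 1). Count: 1.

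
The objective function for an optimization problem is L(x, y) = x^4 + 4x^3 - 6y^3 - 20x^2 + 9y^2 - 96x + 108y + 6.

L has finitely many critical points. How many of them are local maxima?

L separates as a function of x plus a function of y, so ∇L=0 decouples.
∂L/∂x = 4(x - 3)(x + 2)(x + 4) = 0 at x ∈ {-4, -2, 3}; ∂L/∂y = -18(y - 3)(y + 2) = 0 at y ∈ {-2, 3}.
The Hessian is diagonal: diag(L_xx, L_yy). Second derivatives: L_xx(-4)=56, L_xx(-2)=-40, L_xx(3)=140; L_yy(-2)=90, L_yy(3)=-90.
Local maxima occur where both diagonal entries negative: (-2, 3). Count: 1.

1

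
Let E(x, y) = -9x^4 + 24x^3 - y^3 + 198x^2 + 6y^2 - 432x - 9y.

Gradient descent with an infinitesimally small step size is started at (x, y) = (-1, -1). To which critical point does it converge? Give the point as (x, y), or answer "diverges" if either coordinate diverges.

(1, 1)

E is separable, so gradient descent decouples: x follows -∂E/∂x, y follows -∂E/∂y.
∂E/∂x = -36(x - 4)(x - 1)(x + 3); at x=-1 this is -720, so x increases.
∂E/∂y = -3(y - 3)(y - 1); at y=-1 this is -24, so y increases.
x converges to its nearest critical value 1 (a local min of the x-part); y converges to 1. The iterate converges to (1, 1).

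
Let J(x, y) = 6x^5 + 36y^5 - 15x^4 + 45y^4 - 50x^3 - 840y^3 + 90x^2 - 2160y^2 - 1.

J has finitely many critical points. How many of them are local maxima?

4

J separates as a function of x plus a function of y, so ∇J=0 decouples.
∂J/∂x = 30x(x - 3)(x - 1)(x + 2) = 0 at x ∈ {-2, 0, 1, 3}; ∂J/∂y = 180y(y - 4)(y + 2)(y + 3) = 0 at y ∈ {-3, -2, 0, 4}.
The Hessian is diagonal: diag(J_xx, J_yy). Second derivatives: J_xx(-2)=-900, J_xx(0)=180, J_xx(1)=-180, J_xx(3)=900; J_yy(-3)=-3780, J_yy(-2)=2160, J_yy(0)=-4320, J_yy(4)=30240.
Local maxima occur where both diagonal entries negative: (-2, -3), (-2, 0), (1, -3), (1, 0). Count: 4.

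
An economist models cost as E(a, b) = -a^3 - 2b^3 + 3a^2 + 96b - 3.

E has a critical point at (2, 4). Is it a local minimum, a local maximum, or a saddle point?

local maximum

The mixed partial ∂²E/∂a∂b is 0, so the Hessian at any point is diag(E_aa, E_bb) = diag(6(-a + 1), -12b).
At (2, 4): H = diag(-6, -48).
Both eigenvalues are negative, so H is negative definite: a local maximum.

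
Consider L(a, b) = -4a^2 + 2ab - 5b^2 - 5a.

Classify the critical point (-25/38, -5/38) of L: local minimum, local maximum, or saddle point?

The Hessian of L is constant: H = [[-8, 2], [2, -10]].
det(H) = (-8)·(-10) − 2² = 76.
det(H) > 0 and tr(H) = -18 < 0, so H is negative definite and the point is a local maximum.

local maximum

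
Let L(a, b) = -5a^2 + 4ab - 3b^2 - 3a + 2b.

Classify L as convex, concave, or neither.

L is quadratic, so its Hessian is the constant matrix H = [[-10, 4], [4, -6]].
det(H) = 44, tr(H) = -16.
det(H) > 0 and tr(H) < 0, so H is negative definite everywhere: concave.

concave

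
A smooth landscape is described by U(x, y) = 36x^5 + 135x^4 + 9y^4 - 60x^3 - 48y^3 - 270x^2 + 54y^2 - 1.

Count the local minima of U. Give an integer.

U separates as a function of x plus a function of y, so ∇U=0 decouples.
∂U/∂x = 180x(x - 1)(x + 1)(x + 3) = 0 at x ∈ {-3, -1, 0, 1}; ∂U/∂y = 36y(y - 3)(y - 1) = 0 at y ∈ {0, 1, 3}.
The Hessian is diagonal: diag(U_xx, U_yy). Second derivatives: U_xx(-3)=-4320, U_xx(-1)=720, U_xx(0)=-540, U_xx(1)=1440; U_yy(0)=108, U_yy(1)=-72, U_yy(3)=216.
Local minima occur where both diagonal entries positive: (-1, 0), (-1, 3), (1, 0), (1, 3). Count: 4.

4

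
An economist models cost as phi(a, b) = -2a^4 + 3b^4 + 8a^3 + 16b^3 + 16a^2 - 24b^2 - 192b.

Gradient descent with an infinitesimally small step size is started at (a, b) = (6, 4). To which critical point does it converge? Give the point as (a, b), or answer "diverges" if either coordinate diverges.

diverges

phi is separable, so gradient descent decouples: a follows -∂phi/∂a, b follows -∂phi/∂b.
∂phi/∂a = -8a(a - 4)(a + 1); at a=6 this is -672, so a increases.
∂phi/∂b = 12(b - 2)(b + 2)(b + 4); at b=4 this is 1152, so b decreases.
The a-coordinate has no critical point in that direction and runs off to infinity.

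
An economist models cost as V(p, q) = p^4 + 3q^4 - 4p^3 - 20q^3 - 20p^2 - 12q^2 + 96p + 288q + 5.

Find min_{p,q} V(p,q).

V(p,q) separates as A(p) + B(q) + 5, so its minimum is min A + min B + 5.
A'(p) = 4(p - 4)(p - 2)(p + 3) vanishes at p ∈ {-3, 2, 4}; B'(q) = 12(q - 4)(q - 3)(q + 2) vanishes at q ∈ {-2, 3, 4}.
Local minima of A (where A''>0): A(-3)=-279, A(4)=64. Local minima of B: B(-2)=-416, B(4)=448.
So the global minimum of V is A(-3) + B(-2) + 5 = -279 − 416 + 5 = -690, attained at (-3, -2).

-690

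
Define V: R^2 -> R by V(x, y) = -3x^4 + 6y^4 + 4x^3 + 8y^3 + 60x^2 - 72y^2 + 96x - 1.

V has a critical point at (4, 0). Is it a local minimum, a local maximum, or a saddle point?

The mixed partial ∂²V/∂x∂y is 0, so the Hessian at any point is diag(V_xx, V_yy) = diag(12(-3x^2 + 2x + 10), 24(3y^2 + 2y - 6)).
At (4, 0): H = diag(-360, -144).
Both eigenvalues are negative, so H is negative definite: a local maximum.

local maximum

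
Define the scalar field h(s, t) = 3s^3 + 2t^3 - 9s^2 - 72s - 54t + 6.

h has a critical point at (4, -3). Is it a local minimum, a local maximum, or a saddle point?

The mixed partial ∂²h/∂s∂t is 0, so the Hessian at any point is diag(h_ss, h_tt) = diag(18(s - 1), 12t).
At (4, -3): H = diag(54, -36).
The eigenvalues have opposite signs, so H is indefinite: a saddle point.

saddle point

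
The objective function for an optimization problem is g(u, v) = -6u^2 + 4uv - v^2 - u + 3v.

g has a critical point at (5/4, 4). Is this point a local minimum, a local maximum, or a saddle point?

The Hessian of g is constant: H = [[-12, 4], [4, -2]].
det(H) = (-12)·(-2) − 4² = 8.
det(H) > 0 and tr(H) = -14 < 0, so H is negative definite and the point is a local maximum.

local maximum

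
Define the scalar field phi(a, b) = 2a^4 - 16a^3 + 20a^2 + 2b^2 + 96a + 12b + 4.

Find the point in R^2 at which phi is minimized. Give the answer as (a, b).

phi(a,b) separates as P(a) + Q(b) + 4, so its minimum is min P + min Q + 4.
P'(a) = 8(a - 4)(a - 3)(a + 1) vanishes at a ∈ {-1, 3, 4}; Q'(b) = 4b + 12 vanishes at b ∈ {-3}.
Local minima of P (where P''>0): P(-1)=-58, P(4)=192. Local minima of Q: Q(-3)=-18.
So the global minimum of phi is P(-1) + Q(-3) + 4 = -58 − 18 + 4 = -72, attained at (-1, -3).

(-1, -3)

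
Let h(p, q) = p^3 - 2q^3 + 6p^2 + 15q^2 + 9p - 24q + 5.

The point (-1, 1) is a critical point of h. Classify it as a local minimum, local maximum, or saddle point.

local minimum

The mixed partial ∂²h/∂p∂q is 0, so the Hessian at any point is diag(h_pp, h_qq) = diag(6(p + 2), 6(-2q + 5)).
At (-1, 1): H = diag(6, 18).
Both eigenvalues are positive, so H is positive definite: a local minimum.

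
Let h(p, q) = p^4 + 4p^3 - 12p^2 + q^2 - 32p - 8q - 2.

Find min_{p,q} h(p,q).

-82

h(p,q) separates as A(p) + B(q) − 2, so its minimum is min A + min B − 2.
A'(p) = 4(p - 2)(p + 1)(p + 4) vanishes at p ∈ {-4, -1, 2}; B'(q) = 2q - 8 vanishes at q ∈ {4}.
Local minima of A (where A''>0): A(-4)=-64, A(2)=-64. Local minima of B: B(4)=-16.
So the global minimum of h is A(-4) + B(4) − 2 = -64 − 16 − 2 = -82, attained at (-4, 4).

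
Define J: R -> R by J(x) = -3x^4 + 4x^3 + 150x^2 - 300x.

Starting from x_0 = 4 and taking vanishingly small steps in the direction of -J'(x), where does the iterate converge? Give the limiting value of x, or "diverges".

1

J'(x) = -12(x - 5)(x - 1)(x + 5), so J'(4) = 324.
Gradient descent moves in the -J' direction, i.e. x is decreasing.
The nearest critical point in that direction is x = 1, where J'' = 288 > 0 (a local minimum). The iterate converges there.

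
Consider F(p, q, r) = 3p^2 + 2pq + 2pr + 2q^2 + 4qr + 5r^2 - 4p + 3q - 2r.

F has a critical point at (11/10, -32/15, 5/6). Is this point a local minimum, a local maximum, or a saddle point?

local minimum

The Hessian is constant: H = [[6, 2, 2], [2, 4, 4], [2, 4, 10]].
Leading principal minors: Δ₁ = 6, Δ₂ = 20, Δ₃ = 120.
All leading minors are positive, so H is positive definite: a local minimum.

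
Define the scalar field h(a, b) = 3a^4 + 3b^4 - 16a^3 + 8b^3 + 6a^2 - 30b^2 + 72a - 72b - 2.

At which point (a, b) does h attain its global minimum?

(-1, 2)

h(a,b) separates as P(a) + Q(b) − 2, so its minimum is min P + min Q − 2.
P'(a) = 12(a - 3)(a - 2)(a + 1) vanishes at a ∈ {-1, 2, 3}; Q'(b) = 12(b - 2)(b + 1)(b + 3) vanishes at b ∈ {-3, -1, 2}.
Local minima of P (where P''>0): P(-1)=-47, P(3)=81. Local minima of Q: Q(-3)=-27, Q(2)=-152.
So the global minimum of h is P(-1) + Q(2) − 2 = -47 − 152 − 2 = -201, attained at (-1, 2).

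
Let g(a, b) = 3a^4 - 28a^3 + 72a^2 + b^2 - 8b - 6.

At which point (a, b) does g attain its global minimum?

(0, 4)

g(a,b) separates as P(a) + Q(b) − 6, so its minimum is min P + min Q − 6.
P'(a) = 12a(a - 4)(a - 3) vanishes at a ∈ {0, 3, 4}; Q'(b) = 2b - 8 vanishes at b ∈ {4}.
Local minima of P (where P''>0): P(0)=0, P(4)=128. Local minima of Q: Q(4)=-16.
So the global minimum of g is P(0) + Q(4) − 6 = 0 − 16 − 6 = -22, attained at (0, 4).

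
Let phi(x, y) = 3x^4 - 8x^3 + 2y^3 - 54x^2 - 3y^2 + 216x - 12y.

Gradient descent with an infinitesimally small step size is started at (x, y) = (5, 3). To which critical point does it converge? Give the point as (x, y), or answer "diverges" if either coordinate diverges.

phi is separable, so gradient descent decouples: x follows -∂phi/∂x, y follows -∂phi/∂y.
∂phi/∂x = 12(x - 3)(x - 2)(x + 3); at x=5 this is 576, so x decreases.
∂phi/∂y = 6(y - 2)(y + 1); at y=3 this is 24, so y decreases.
x converges to its nearest critical value 3 (a local min of the x-part); y converges to 2. The iterate converges to (3, 2).

(3, 2)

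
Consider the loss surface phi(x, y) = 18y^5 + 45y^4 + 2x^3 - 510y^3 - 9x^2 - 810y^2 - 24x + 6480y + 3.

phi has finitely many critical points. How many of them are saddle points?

4

phi separates as a function of x plus a function of y, so ∇phi=0 decouples.
∂phi/∂x = 6(x - 4)(x + 1) = 0 at x ∈ {-1, 4}; ∂phi/∂y = 90(y - 3)(y - 2)(y + 3)(y + 4) = 0 at y ∈ {-4, -3, 2, 3}.
The Hessian is diagonal: diag(phi_xx, phi_yy). Second derivatives: phi_xx(-1)=-30, phi_xx(4)=30; phi_yy(-4)=-3780, phi_yy(-3)=2700, phi_yy(2)=-2700, phi_yy(3)=3780.
Saddle points occur where the two diagonal entries have opposite signs: (-1, -3), (-1, 3), (4, -4), (4, 2). Count: 4.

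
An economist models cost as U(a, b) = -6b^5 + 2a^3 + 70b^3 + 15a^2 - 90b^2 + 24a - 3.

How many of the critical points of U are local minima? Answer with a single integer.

U separates as a function of a plus a function of b, so ∇U=0 decouples.
∂U/∂a = 6(a + 1)(a + 4) = 0 at a ∈ {-4, -1}; ∂U/∂b = -30b(b - 2)(b - 1)(b + 3) = 0 at b ∈ {-3, 0, 1, 2}.
The Hessian is diagonal: diag(U_aa, U_bb). Second derivatives: U_aa(-4)=-18, U_aa(-1)=18; U_bb(-3)=1800, U_bb(0)=-180, U_bb(1)=120, U_bb(2)=-300.
Local minima occur where both diagonal entries positive: (-1, -3), (-1, 1). Count: 2.

2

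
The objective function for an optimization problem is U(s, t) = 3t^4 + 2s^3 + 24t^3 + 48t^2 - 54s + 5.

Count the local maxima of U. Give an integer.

U separates as a function of s plus a function of t, so ∇U=0 decouples.
∂U/∂s = 6(s - 3)(s + 3) = 0 at s ∈ {-3, 3}; ∂U/∂t = 12t(t + 2)(t + 4) = 0 at t ∈ {-4, -2, 0}.
The Hessian is diagonal: diag(U_ss, U_tt). Second derivatives: U_ss(-3)=-36, U_ss(3)=36; U_tt(-4)=96, U_tt(-2)=-48, U_tt(0)=96.
Local maxima occur where both diagonal entries negative: (-3, -2). Count: 1.

1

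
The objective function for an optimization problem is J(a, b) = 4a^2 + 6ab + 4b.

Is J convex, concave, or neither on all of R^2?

J is quadratic, so its Hessian is the constant matrix H = [[8, 6], [6, 0]].
det(H) = -36, tr(H) = 8.
det(H) < 0, so H is indefinite: neither convex nor concave.

neither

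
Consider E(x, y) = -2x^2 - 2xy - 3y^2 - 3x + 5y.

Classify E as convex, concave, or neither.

E is quadratic, so its Hessian is the constant matrix H = [[-4, -2], [-2, -6]].
det(H) = 20, tr(H) = -10.
det(H) > 0 and tr(H) < 0, so H is negative definite everywhere: concave.

concave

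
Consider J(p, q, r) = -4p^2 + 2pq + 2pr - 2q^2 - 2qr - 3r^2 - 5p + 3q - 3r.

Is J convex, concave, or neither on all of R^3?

J is quadratic, so its Hessian is the constant matrix H = [[-8, 2, 2], [2, -4, -2], [2, -2, -6]].
Leading principal minors: -8, 28, -136.
Signs alternate −, +, − ⇒ H ≺ 0 ⇒ concave.

concave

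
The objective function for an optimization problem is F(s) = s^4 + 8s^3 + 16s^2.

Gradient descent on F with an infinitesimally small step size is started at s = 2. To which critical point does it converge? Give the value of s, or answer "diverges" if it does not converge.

F'(s) = 4s(s + 2)(s + 4), so F'(2) = 192.
Gradient descent moves in the -F' direction, i.e. s is decreasing.
The nearest critical point in that direction is s = 0, where F'' = 32 > 0 (a local minimum). The iterate converges there.

0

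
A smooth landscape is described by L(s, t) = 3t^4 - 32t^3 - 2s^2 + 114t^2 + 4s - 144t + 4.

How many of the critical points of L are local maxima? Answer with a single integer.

L separates as a function of s plus a function of t, so ∇L=0 decouples.
∂L/∂s = -4(s - 1) = 0 at s ∈ {1}; ∂L/∂t = 12(t - 4)(t - 3)(t - 1) = 0 at t ∈ {1, 3, 4}.
The Hessian is diagonal: diag(L_ss, L_tt). Second derivatives: L_ss(1)=-4; L_tt(1)=72, L_tt(3)=-24, L_tt(4)=36.
Local maxima occur where both diagonal entries negative: (1, 3). Count: 1.

1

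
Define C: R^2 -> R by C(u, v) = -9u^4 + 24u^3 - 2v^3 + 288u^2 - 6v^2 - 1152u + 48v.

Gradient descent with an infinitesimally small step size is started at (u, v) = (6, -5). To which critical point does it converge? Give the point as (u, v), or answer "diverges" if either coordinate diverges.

diverges

C is separable, so gradient descent decouples: u follows -∂C/∂u, v follows -∂C/∂v.
∂C/∂u = -36(u - 4)(u - 2)(u + 4); at u=6 this is -2880, so u increases.
∂C/∂v = -6(v - 2)(v + 4); at v=-5 this is -42, so v increases.
The u-coordinate has no critical point in that direction and runs off to infinity.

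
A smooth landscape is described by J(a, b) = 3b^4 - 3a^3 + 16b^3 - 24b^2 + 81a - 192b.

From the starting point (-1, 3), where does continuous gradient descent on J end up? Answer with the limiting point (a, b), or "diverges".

(-3, 2)

J is separable, so gradient descent decouples: a follows -∂J/∂a, b follows -∂J/∂b.
∂J/∂a = -9(a - 3)(a + 3); at a=-1 this is 72, so a decreases.
∂J/∂b = 12(b - 2)(b + 2)(b + 4); at b=3 this is 420, so b decreases.
a converges to its nearest critical value -3 (a local min of the a-part); b converges to 2. The iterate converges to (-3, 2).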